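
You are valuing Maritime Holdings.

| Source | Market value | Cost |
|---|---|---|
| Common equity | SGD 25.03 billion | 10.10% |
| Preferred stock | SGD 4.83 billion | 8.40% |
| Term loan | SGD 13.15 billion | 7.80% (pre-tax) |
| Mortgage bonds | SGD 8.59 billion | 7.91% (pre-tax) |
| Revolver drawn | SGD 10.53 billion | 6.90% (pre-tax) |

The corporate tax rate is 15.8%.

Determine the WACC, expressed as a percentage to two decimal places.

Total capital V = 25.03 + 4.83 + 13.15 + 8.59 + 10.53 = 62.13.
Equity: weight = 25.03/62.13 = 0.4029; cost = 10.1%.
Preferred: weight = 4.83/62.13 = 0.0777; cost = 8.4%.
Term loan: weight = 13.15/62.13 = 0.2117; after-tax cost = 7.8% × (1 − 15.8%) = 6.5676%.
Mortgage bonds: weight = 8.59/62.13 = 0.1383; after-tax cost = 7.91% × (1 − 15.8%) = 6.6602%.
Revolver drawn: weight = 10.53/62.13 = 0.1695; after-tax cost = 6.9% × (1 − 15.8%) = 5.8098%.
WACC = 0.4029 × 10.1000% + 0.0777 × 8.4000% + 0.2117 × 6.5676% + 0.1383 × 6.6602% + 0.1695 × 5.8098% = 8.0175%.

8.02%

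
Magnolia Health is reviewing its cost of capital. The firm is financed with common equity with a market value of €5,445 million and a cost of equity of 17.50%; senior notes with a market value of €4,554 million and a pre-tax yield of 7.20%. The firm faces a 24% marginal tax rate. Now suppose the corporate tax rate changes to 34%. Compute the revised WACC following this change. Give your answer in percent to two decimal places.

11.69%

After the change:
Total capital V = 5445 + 4554 = 9999.
Equity: weight = 5445/9999 = 0.5446; cost = 17.5%.
Senior notes: weight = 4554/9999 = 0.4554; after-tax cost = 7.2% × (1 − 34%) = 4.7520%.
WACC = 0.5446 × 17.5000% + 0.4554 × 4.7520% = 11.6940%.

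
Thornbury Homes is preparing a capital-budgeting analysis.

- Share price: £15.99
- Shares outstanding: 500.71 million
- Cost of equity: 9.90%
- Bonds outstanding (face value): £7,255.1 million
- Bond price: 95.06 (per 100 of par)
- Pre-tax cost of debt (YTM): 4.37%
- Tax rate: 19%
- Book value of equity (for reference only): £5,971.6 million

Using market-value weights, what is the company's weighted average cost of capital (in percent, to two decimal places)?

6.96%

Market value of equity E = 15.99 × 500.71m = 8006.3529m. Market value of debt D = 7255.1m × 95.06/100 = 6896.69806m.
Total capital V = 8006.3529 + 6896.69806 = 14903.05096.
Equity: weight = 8006.3529/14903.05096 = 0.5372; cost = 9.9%.
Bonds outstanding: weight = 6896.69806/14903.05096 = 0.4628; after-tax cost = 4.37% × (1 − 19%) = 3.5397%.
WACC = 0.5372 × 9.9000% + 0.4628 × 3.5397% = 6.9566%.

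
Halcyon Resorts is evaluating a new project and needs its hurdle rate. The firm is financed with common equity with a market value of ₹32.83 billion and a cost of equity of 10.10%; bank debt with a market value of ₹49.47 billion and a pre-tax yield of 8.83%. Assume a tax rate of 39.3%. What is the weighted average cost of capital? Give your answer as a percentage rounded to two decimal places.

7.25%

Total capital V = 32.83 + 49.47 = 82.3.
Equity: weight = 32.83/82.3 = 0.3989; cost = 10.1%.
Bank debt: weight = 49.47/82.3 = 0.6011; after-tax cost = 8.83% × (1 − 39.3%) = 5.3598%.
WACC = 0.3989 × 10.1000% + 0.6011 × 5.3598% = 7.2507%.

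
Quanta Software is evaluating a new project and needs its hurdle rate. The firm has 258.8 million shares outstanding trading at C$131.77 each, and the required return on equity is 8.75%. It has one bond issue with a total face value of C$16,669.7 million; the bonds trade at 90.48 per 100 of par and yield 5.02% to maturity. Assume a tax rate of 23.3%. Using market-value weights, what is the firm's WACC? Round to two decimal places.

7.25%

Market value of equity E = 131.77 × 258.8m = 34102.076m. Market value of debt D = 16669.7m × 90.48/100 = 15082.74456m.
Total capital V = 34102.076 + 15082.74456 = 49184.82056.
Equity: weight = 34102.076/49184.82056 = 0.6933; cost = 8.75%.
Bonds outstanding: weight = 15082.74456/49184.82056 = 0.3067; after-tax cost = 5.02% × (1 − 23.3%) = 3.8503%.
WACC = 0.6933 × 8.7500% + 0.3067 × 3.8503% = 7.2475%.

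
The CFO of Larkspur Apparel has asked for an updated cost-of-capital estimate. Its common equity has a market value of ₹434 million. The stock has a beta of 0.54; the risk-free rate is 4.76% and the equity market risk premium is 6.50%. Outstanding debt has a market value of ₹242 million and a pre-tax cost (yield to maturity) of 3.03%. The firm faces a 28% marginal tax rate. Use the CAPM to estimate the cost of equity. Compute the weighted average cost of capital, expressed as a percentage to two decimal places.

Cost of equity via CAPM: Re = 4.76% + 0.54 × 6.5% = 8.2700%.
Total capital V = 434 + 242 = 676.
Equity: weight = 434/676 = 0.6420; cost = 8.27%.
Debt: weight = 242/676 = 0.3580; after-tax cost = 3.03% × (1 − 28%) = 2.1816%.
WACC = 0.6420 × 8.2700% + 0.3580 × 2.1816% = 6.0904%.

6.09%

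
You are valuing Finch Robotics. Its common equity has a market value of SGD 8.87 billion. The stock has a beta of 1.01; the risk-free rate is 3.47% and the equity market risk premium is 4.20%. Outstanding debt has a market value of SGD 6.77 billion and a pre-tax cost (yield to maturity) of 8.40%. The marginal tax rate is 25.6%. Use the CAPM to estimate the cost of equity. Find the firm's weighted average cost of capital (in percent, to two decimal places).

7.08%

Cost of equity via CAPM: Re = 3.47% + 1.01 × 4.2% = 7.7120%.
Total capital V = 8.87 + 6.77 = 15.64.
Equity: weight = 8.87/15.64 = 0.5671; cost = 7.712%.
Debt: weight = 6.77/15.64 = 0.4329; after-tax cost = 8.4% × (1 − 25.6%) = 6.2496%.
WACC = 0.5671 × 7.7120% + 0.4329 × 6.2496% = 7.0790%.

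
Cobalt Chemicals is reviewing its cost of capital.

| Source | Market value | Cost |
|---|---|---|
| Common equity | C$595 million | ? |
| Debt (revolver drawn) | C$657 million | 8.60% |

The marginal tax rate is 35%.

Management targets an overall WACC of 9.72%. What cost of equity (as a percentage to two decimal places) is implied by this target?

14.28%

Total capital V = 595 + 657 = 1252.
Equity weight = 595/1252 = 0.4752.
Revolver drawn weight = 657/1252 = 0.5248.
Debt contribution = 0.5248 × 8.6% × (1 − 35%) = 2.9334%.
Required equity contribution = 9.72% − 2.9334% = 6.7866%.
Re = 6.7866% / 0.4752 = 14.2804%.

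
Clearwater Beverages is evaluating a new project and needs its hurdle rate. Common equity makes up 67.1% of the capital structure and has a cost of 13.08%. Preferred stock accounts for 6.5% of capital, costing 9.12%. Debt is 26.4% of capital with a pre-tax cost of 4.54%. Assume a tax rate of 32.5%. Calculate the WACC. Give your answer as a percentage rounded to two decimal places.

10.18%

After-tax cost of debt = 4.54% × (1 − 32.5%) = 3.0645%.
WACC = 0.671 × 13.0800% + 0.065 × 9.1200% + 0.264 × 3.0645% = 10.1785%.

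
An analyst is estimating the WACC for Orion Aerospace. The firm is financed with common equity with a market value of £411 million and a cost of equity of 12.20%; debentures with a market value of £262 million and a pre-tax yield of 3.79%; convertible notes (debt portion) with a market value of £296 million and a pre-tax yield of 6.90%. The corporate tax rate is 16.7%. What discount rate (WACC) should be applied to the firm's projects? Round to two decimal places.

7.78%

Total capital V = 411 + 262 + 296 = 969.
Equity: weight = 411/969 = 0.4241; cost = 12.2%.
Debentures: weight = 262/969 = 0.2704; after-tax cost = 3.79% × (1 − 16.7%) = 3.1571%.
Convertible notes (debt portion): weight = 296/969 = 0.3055; after-tax cost = 6.9% × (1 − 16.7%) = 5.7477%.
WACC = 0.4241 × 12.2000% + 0.2704 × 3.1571% + 0.3055 × 5.7477% = 7.7840%.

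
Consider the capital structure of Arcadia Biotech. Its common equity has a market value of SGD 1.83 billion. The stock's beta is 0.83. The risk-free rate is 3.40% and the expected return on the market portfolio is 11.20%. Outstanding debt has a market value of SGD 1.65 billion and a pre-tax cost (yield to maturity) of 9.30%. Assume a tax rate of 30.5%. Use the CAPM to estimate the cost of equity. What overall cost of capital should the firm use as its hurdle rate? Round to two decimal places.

8.26%

Market risk premium = 11.2% − 3.4% = 7.8%.
Cost of equity via CAPM: Re = 3.4% + 0.83 × 7.8% = 9.8740%.
Total capital V = 1.83 + 1.65 = 3.48.
Equity: weight = 1.83/3.48 = 0.5259; cost = 9.874%.
Debt: weight = 1.65/3.48 = 0.4741; after-tax cost = 9.3% × (1 − 30.5%) = 6.4635%.
WACC = 0.5259 × 9.8740% + 0.4741 × 6.4635% = 8.2570%.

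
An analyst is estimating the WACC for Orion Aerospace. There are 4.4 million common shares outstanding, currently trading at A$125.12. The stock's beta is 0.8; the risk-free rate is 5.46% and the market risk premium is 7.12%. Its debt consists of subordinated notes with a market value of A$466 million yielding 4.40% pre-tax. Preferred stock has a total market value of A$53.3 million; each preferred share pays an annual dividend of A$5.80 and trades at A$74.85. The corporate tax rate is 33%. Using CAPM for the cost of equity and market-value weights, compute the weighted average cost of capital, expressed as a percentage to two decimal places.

7.41%

Cost of equity via CAPM: Re = 5.46% + 0.8 × 7.12% = 11.1560%.
Cost of preferred: Rp = 5.8 / 74.85 = 7.7488%.
Market value of equity E = 125.12 × 4.4m = 550.528m.
Total capital V = 550.528 + 53.3 + 466 = 1069.828.
Equity: weight = 550.528/1069.828 = 0.5146; cost = 11.156%.
Preferred: weight = 53.3/1069.828 = 0.0498; cost = 7.7488%.
Subordinated notes: weight = 466/1069.828 = 0.4356; after-tax cost = 4.4% × (1 − 33%) = 2.9480%.
WACC = 0.5146 × 11.1560% + 0.0498 × 7.7488% + 0.4356 × 2.9480% = 7.4110%.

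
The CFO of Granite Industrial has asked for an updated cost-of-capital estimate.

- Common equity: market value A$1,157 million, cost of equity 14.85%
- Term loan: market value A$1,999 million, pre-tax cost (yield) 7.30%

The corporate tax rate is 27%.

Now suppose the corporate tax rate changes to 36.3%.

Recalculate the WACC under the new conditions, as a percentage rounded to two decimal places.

8.39%

After the change:
Total capital V = 1157 + 1999 = 3156.
Equity: weight = 1157/3156 = 0.3666; cost = 14.85%.
Term loan: weight = 1999/3156 = 0.6334; after-tax cost = 7.3% × (1 − 36.3%) = 4.6501%.
WACC = 0.3666 × 14.8500% + 0.6334 × 4.6501% = 8.3894%.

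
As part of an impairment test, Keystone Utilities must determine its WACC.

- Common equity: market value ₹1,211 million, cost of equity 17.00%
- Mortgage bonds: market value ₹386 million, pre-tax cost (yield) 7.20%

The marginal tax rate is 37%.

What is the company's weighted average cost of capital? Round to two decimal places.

13.99%

Total capital V = 1211 + 386 = 1597.
Equity: weight = 1211/1597 = 0.7583; cost = 17%.
Mortgage bonds: weight = 386/1597 = 0.2417; after-tax cost = 7.2% × (1 − 37%) = 4.5360%.
WACC = 0.7583 × 17.0000% + 0.2417 × 4.5360% = 13.9874%.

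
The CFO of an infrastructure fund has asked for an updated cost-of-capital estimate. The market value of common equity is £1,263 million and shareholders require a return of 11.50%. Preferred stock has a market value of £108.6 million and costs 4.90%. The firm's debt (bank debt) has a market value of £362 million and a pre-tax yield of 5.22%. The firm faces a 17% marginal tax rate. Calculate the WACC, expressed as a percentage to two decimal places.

Total capital V = 1263 + 108.6 + 362 = 1733.6.
Equity: weight = 1263/1733.6 = 0.7285; cost = 11.5%.
Preferred: weight = 108.6/1733.6 = 0.0626; cost = 4.9%.
Bank debt: weight = 362/1733.6 = 0.2088; after-tax cost = 5.22% × (1 − 17%) = 4.3326%.
WACC = 0.7285 × 11.5000% + 0.0626 × 4.9000% + 0.2088 × 4.3326% = 9.5899%.

9.59%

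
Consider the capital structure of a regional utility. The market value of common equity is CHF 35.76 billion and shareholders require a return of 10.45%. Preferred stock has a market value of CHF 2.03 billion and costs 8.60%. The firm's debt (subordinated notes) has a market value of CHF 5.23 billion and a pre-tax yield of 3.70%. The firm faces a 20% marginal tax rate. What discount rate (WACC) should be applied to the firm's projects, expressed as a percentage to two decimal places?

Total capital V = 35.76 + 2.03 + 5.23 = 43.02.
Equity: weight = 35.76/43.02 = 0.8312; cost = 10.45%.
Preferred: weight = 2.03/43.02 = 0.0472; cost = 8.6%.
Subordinated notes: weight = 5.23/43.02 = 0.1216; after-tax cost = 3.7% × (1 − 20%) = 2.9600%.
WACC = 0.8312 × 10.4500% + 0.0472 × 8.6000% + 0.1216 × 2.9600% = 9.4521%.

9.45%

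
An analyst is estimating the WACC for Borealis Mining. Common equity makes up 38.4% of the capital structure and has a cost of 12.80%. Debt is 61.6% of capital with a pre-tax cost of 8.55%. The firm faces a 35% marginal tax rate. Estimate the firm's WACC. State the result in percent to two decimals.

8.34%

After-tax cost of debt = 8.55% × (1 − 35%) = 5.5575%.
WACC = 0.384 × 12.8000% + 0.616 × 5.5575% = 8.3386%.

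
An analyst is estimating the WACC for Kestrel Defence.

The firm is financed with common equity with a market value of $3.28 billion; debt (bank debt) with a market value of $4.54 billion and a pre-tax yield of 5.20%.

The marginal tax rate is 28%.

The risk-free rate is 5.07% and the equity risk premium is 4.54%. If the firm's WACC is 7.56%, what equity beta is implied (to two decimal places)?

1.71

Total capital V = 3.28 + 4.54 = 7.82.
Equity weight = 3.28/7.82 = 0.4194.
Bank debt weight = 4.54/7.82 = 0.5806.
Debt contribution = 0.5806 × 5.2% × (1 − 28%) = 2.1736%.
Required equity contribution = 7.56% − 2.1736% = 5.3864%  ⇒  Re = 12.8419%.
CAPM: 12.8419% = 5.07% + β × 4.54%  ⇒  β = 1.7119.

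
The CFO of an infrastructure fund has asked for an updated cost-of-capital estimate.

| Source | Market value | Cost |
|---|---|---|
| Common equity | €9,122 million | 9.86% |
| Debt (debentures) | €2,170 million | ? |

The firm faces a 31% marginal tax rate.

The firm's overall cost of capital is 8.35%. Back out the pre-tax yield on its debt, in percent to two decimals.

2.90%

Total capital V = 9122 + 2170 = 11292.
Equity weight = 9122/11292 = 0.8078.
Debentures weight = 2170/11292 = 0.1922.
Equity contribution = 0.8078 × 9.86% = 7.9652%.
Remaining for debt = 8.35% − 7.9652% = 0.3848%.
Rd × (1 − 31%) × 0.1922 = 0.3848%  ⇒  Rd = 2.9021%.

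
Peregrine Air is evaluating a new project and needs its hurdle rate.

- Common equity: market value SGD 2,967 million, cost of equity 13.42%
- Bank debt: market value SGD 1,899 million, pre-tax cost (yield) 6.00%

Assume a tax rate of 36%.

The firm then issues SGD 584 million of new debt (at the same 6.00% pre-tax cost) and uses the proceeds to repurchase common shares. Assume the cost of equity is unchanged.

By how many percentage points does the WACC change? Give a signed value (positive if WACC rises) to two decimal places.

-1.15 pp

Current WACC:
Total capital V = 2967 + 1899 = 4866.
Equity: weight = 2967/4866 = 0.6097; cost = 13.42%.
Bank debt: weight = 1899/4866 = 0.3903; after-tax cost = 6% × (1 − 36%) = 3.8400%.
WACC = 0.6097 × 13.4200% + 0.3903 × 3.8400% = 9.6813%.
After the change:
Total capital V = 2383 + 2483 = 4866.
Equity: weight = 2383/4866 = 0.4897; cost = 13.42%.
Bank debt: weight = 2483/4866 = 0.5103; after-tax cost = 6% × (1 − 36%) = 3.8400%.
WACC = 0.4897 × 13.4200% + 0.5103 × 3.8400% = 8.5316%.
Change in WACC = 8.5316% − 9.6813% = -1.1498 pp.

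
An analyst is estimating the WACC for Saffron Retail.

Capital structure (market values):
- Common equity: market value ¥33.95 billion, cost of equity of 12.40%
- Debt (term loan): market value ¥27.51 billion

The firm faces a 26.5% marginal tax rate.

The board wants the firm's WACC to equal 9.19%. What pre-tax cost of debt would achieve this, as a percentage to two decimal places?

7.11%

Total capital V = 33.95 + 27.51 = 61.46.
Equity weight = 33.95/61.46 = 0.5524.
Term loan weight = 27.51/61.46 = 0.4476.
Equity contribution = 0.5524 × 12.4% = 6.8497%.
Remaining for debt = 9.19% − 6.8497% = 2.3403%.
Rd × (1 − 26.5%) × 0.4476 = 2.3403%  ⇒  Rd = 7.1137%.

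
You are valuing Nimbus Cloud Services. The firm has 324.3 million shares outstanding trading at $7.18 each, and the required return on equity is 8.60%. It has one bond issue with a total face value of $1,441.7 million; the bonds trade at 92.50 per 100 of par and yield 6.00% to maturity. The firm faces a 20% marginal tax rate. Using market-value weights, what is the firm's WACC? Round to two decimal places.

Market value of equity E = 7.18 × 324.3m = 2328.474m. Market value of debt D = 1441.7m × 92.5/100 = 1333.5725m.
Total capital V = 2328.474 + 1333.5725 = 3662.0465.
Equity: weight = 2328.474/3662.0465 = 0.6358; cost = 8.6%.
Bonds outstanding: weight = 1333.5725/3662.0465 = 0.3642; after-tax cost = 6% × (1 − 20%) = 4.8000%.
WACC = 0.6358 × 8.6000% + 0.3642 × 4.8000% = 7.2162%.

7.22%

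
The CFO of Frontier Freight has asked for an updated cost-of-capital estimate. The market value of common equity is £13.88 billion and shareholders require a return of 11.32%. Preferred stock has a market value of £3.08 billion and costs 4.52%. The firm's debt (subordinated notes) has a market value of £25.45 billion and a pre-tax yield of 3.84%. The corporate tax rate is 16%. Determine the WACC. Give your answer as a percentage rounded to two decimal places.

Total capital V = 13.88 + 3.08 + 25.45 = 42.41.
Equity: weight = 13.88/42.41 = 0.3273; cost = 11.32%.
Preferred: weight = 3.08/42.41 = 0.0726; cost = 4.52%.
Subordinated notes: weight = 25.45/42.41 = 0.6001; after-tax cost = 3.84% × (1 − 16%) = 3.2256%.
WACC = 0.3273 × 11.3200% + 0.0726 × 4.5200% + 0.6001 × 3.2256% = 5.9688%.

5.97%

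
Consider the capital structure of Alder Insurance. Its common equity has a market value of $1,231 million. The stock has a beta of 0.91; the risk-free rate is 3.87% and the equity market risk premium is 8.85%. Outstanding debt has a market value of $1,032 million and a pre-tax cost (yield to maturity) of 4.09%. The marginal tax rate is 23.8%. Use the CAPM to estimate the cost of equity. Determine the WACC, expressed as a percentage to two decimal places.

Cost of equity via CAPM: Re = 3.87% + 0.91 × 8.85% = 11.9235%.
Total capital V = 1231 + 1032 = 2263.
Equity: weight = 1231/2263 = 0.5440; cost = 11.9235%.
Debt: weight = 1032/2263 = 0.4560; after-tax cost = 4.09% × (1 − 23.8%) = 3.1166%.
WACC = 0.5440 × 11.9235% + 0.4560 × 3.1166% = 7.9073%.

7.91%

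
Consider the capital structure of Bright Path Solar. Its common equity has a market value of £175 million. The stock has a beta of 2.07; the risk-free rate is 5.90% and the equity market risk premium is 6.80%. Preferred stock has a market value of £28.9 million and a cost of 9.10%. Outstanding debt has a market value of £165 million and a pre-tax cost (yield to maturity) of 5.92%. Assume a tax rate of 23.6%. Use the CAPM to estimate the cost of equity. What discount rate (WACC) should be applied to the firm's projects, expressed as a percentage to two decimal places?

Cost of equity via CAPM: Re = 5.9% + 2.07 × 6.8% = 19.9760%.
Total capital V = 175 + 28.9 + 165 = 368.9.
Equity: weight = 175/368.9 = 0.4744; cost = 19.976%.
Preferred: weight = 28.9/368.9 = 0.0783; cost = 9.1%.
Debt: weight = 165/368.9 = 0.4473; after-tax cost = 5.92% × (1 − 23.6%) = 4.5229%.
WACC = 0.4744 × 19.9760% + 0.0783 × 9.1000% + 0.4473 × 4.5229% = 12.2122%.

12.21%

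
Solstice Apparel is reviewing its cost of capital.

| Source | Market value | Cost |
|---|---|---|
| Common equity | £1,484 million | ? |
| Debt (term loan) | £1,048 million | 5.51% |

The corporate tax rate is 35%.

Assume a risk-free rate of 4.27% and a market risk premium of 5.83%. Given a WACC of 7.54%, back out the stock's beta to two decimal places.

1.04

Total capital V = 1484 + 1048 = 2532.
Equity weight = 1484/2532 = 0.5861.
Term loan weight = 1048/2532 = 0.4139.
Debt contribution = 0.4139 × 5.51% × (1 − 35%) = 1.4824%.
Required equity contribution = 7.54% − 1.4824% = 6.0576%  ⇒  Re = 10.3355%.
CAPM: 10.3355% = 4.27% + β × 5.83%  ⇒  β = 1.0404.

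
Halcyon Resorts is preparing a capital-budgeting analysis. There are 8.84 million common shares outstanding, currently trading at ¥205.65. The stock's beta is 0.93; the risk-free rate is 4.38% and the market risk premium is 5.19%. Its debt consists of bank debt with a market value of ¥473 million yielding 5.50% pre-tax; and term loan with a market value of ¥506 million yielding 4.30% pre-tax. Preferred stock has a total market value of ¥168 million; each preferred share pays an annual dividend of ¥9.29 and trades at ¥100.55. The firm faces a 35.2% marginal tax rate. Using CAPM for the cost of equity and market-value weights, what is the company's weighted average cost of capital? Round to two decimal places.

7.21%

Cost of equity via CAPM: Re = 4.38% + 0.93 × 5.19% = 9.2067%.
Cost of preferred: Rp = 9.29 / 100.55 = 9.2392%.
Market value of equity E = 205.65 × 8.84m = 1817.946m.
Total capital V = 1817.946 + 168 + 473 + 506 = 2964.946.
Equity: weight = 1817.946/2964.946 = 0.6131; cost = 9.2067%.
Preferred: weight = 168/2964.946 = 0.0567; cost = 9.2392%.
Bank debt: weight = 473/2964.946 = 0.1595; after-tax cost = 5.5% × (1 − 35.2%) = 3.5640%.
Term loan: weight = 506/2964.946 = 0.1707; after-tax cost = 4.3% × (1 − 35.2%) = 2.7864%.
WACC = 0.6131 × 9.2067% + 0.0567 × 9.2392% + 0.1595 × 3.5640% + 0.1707 × 2.7864% = 7.2127%.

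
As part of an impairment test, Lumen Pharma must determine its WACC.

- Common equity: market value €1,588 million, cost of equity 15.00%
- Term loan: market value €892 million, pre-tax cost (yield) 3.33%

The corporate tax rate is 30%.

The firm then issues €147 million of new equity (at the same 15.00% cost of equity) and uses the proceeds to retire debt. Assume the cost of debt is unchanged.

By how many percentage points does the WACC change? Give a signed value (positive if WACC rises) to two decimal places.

+0.75 pp

Current WACC:
Total capital V = 1588 + 892 = 2480.
Equity: weight = 1588/2480 = 0.6403; cost = 15%.
Term loan: weight = 892/2480 = 0.3597; after-tax cost = 3.33% × (1 − 30%) = 2.3310%.
WACC = 0.6403 × 15.0000% + 0.3597 × 2.3310% = 10.4432%.
After the change:
Total capital V = 1735 + 745 = 2480.
Equity: weight = 1735/2480 = 0.6996; cost = 15%.
Term loan: weight = 745/2480 = 0.3004; after-tax cost = 3.33% × (1 − 30%) = 2.3310%.
WACC = 0.6996 × 15.0000% + 0.3004 × 2.3310% = 11.1942%.
Change in WACC = 11.1942% − 10.4432% = 0.7509 pp.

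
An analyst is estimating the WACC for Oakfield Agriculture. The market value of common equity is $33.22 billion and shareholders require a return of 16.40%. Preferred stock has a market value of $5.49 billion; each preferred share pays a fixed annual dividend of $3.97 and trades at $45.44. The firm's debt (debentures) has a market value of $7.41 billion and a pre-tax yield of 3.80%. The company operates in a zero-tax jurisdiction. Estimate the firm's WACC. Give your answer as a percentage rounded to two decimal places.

13.46%

Cost of preferred: Rp = 3.97 / 45.44 = 8.7368%.
Total capital V = 33.22 + 5.49 + 7.41 = 46.12.
Equity: weight = 33.22/46.12 = 0.7203; cost = 16.4%.
Preferred: weight = 5.49/46.12 = 0.1190; cost = 8.7368%.
Debentures: weight = 7.41/46.12 = 0.1607; after-tax cost = 3.8% × (1 − 0%) = 3.8000%.
WACC = 0.7203 × 16.4000% + 0.1190 × 8.7368% + 0.1607 × 3.8000% = 13.4634%.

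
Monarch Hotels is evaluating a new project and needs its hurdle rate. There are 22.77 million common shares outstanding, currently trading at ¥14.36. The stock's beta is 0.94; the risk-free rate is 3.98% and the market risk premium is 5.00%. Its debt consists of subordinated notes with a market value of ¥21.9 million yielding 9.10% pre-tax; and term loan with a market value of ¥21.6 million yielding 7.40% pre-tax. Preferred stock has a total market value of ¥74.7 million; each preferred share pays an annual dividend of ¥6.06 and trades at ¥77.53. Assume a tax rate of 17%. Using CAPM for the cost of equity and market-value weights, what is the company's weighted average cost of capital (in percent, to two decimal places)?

Cost of equity via CAPM: Re = 3.98% + 0.94 × 5.0% = 8.6800%.
Cost of preferred: Rp = 6.06 / 77.53 = 7.8163%.
Market value of equity E = 14.36 × 22.77m = 326.9772m.
Total capital V = 326.9772 + 74.7 + 21.9 + 21.6 = 445.1772.
Equity: weight = 326.9772/445.1772 = 0.7345; cost = 8.68%.
Preferred: weight = 74.7/445.1772 = 0.1678; cost = 7.8163%.
Subordinated notes: weight = 21.9/445.1772 = 0.0492; after-tax cost = 9.1% × (1 − 17%) = 7.5530%.
Term loan: weight = 21.6/445.1772 = 0.0485; after-tax cost = 7.4% × (1 − 17%) = 6.1420%.
WACC = 0.7345 × 8.6800% + 0.1678 × 7.8163% + 0.0492 × 7.5530% + 0.0485 × 6.1420% = 8.3565%.

8.36%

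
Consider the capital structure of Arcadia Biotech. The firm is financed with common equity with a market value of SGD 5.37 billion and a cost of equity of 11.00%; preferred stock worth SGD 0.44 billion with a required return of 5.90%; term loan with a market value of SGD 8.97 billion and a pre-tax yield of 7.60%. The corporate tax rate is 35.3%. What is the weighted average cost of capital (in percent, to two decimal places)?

7.16%

Total capital V = 5.37 + 0.44 + 8.97 = 14.78.
Equity: weight = 5.37/14.78 = 0.3633; cost = 11%.
Preferred: weight = 0.44/14.78 = 0.0298; cost = 5.9%.
Term loan: weight = 8.97/14.78 = 0.6069; after-tax cost = 7.6% × (1 − 35.3%) = 4.9172%.
WACC = 0.3633 × 11.0000% + 0.0298 × 5.9000% + 0.6069 × 4.9172% = 7.1565%.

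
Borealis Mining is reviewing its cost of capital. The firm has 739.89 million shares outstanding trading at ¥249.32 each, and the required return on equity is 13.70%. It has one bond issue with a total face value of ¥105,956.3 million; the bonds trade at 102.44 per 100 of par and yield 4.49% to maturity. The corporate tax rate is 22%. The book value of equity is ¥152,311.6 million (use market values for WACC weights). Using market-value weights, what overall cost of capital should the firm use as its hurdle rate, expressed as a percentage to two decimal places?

Market value of equity E = 249.32 × 739.89m = 184469.3748m. Market value of debt D = 105956.3m × 102.44/100 = 108541.63372m.
Total capital V = 184469.3748 + 108541.63372 = 293011.00852.
Equity: weight = 184469.3748/293011.00852 = 0.6296; cost = 13.7%.
Bonds outstanding: weight = 108541.63372/293011.00852 = 0.3704; after-tax cost = 4.49% × (1 − 22%) = 3.5022%.
WACC = 0.6296 × 13.7000% + 0.3704 × 3.5022% = 9.9224%.

9.92%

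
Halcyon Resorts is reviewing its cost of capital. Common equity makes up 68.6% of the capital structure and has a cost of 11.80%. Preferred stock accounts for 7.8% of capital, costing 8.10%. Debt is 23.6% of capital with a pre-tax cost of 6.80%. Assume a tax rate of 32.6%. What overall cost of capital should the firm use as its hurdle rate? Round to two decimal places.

After-tax cost of debt = 6.8% × (1 − 32.6%) = 4.5832%.
WACC = 0.686 × 11.8000% + 0.078 × 8.1000% + 0.236 × 4.5832% = 9.8082%.

9.81%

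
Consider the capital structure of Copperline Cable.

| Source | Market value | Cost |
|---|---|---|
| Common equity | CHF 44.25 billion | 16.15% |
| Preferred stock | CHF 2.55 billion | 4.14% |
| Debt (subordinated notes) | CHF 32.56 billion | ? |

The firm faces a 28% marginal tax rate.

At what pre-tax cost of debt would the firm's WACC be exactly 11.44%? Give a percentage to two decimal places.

Total capital V = 44.25 + 2.55 + 32.56 = 79.36.
Equity weight = 44.25/79.36 = 0.5576.
Preferred weight = 2.55/79.36 = 0.0321.
Subordinated notes weight = 32.56/79.36 = 0.4103.
Equity contribution = 0.5576 × 16.15% = 9.0050%.
Preferred contribution = 0.0321 × 4.14% = 0.1330%.
Remaining for debt = 11.44% − 9.1380% = 2.3020%.
Rd × (1 − 28%) × 0.4103 = 2.3020%  ⇒  Rd = 7.7926%.

7.79%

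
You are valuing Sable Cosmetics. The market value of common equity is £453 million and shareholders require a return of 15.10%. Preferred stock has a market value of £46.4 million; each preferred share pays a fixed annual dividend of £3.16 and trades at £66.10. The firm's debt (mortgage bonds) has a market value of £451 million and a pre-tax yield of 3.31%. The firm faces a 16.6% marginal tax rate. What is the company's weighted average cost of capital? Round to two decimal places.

Cost of preferred: Rp = 3.16 / 66.1 = 4.7806%.
Total capital V = 453 + 46.4 + 451 = 950.4.
Equity: weight = 453/950.4 = 0.4766; cost = 15.1%.
Preferred: weight = 46.4/950.4 = 0.0488; cost = 4.7806%.
Mortgage bonds: weight = 451/950.4 = 0.4745; after-tax cost = 3.31% × (1 − 16.6%) = 2.7605%.
WACC = 0.4766 × 15.1000% + 0.0488 × 4.7806% + 0.4745 × 2.7605% = 8.7407%.

8.74%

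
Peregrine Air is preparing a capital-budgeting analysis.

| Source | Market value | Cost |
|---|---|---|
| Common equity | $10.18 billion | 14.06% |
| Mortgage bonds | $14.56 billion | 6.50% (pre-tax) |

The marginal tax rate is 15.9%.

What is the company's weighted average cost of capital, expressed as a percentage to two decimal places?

Total capital V = 10.18 + 14.56 = 24.74.
Equity: weight = 10.18/24.74 = 0.4115; cost = 14.06%.
Mortgage bonds: weight = 14.56/24.74 = 0.5885; after-tax cost = 6.5% × (1 − 15.9%) = 5.4665%.
WACC = 0.4115 × 14.0600% + 0.5885 × 5.4665% = 9.0025%.

9.00%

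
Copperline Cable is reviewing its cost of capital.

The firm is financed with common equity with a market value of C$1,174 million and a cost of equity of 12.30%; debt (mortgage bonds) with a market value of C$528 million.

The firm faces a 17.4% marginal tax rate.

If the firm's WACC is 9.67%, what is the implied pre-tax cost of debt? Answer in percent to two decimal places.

Total capital V = 1174 + 528 = 1702.
Equity weight = 1174/1702 = 0.6898.
Mortgage bonds weight = 528/1702 = 0.3102.
Equity contribution = 0.6898 × 12.3% = 8.4843%.
Remaining for debt = 9.67% − 8.4843% = 1.1857%.
Rd × (1 − 17.4%) × 0.3102 = 1.1857%  ⇒  Rd = 4.6274%.

4.63%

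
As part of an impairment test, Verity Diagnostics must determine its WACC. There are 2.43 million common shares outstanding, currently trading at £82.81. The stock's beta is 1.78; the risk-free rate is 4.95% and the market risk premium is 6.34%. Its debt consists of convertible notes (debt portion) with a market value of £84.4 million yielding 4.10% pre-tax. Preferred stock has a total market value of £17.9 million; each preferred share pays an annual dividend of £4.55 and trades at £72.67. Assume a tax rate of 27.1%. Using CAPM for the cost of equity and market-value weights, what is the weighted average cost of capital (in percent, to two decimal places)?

11.96%

Cost of equity via CAPM: Re = 4.95% + 1.78 × 6.34% = 16.2352%.
Cost of preferred: Rp = 4.55 / 72.67 = 6.2612%.
Market value of equity E = 82.81 × 2.43m = 201.2283m.
Total capital V = 201.2283 + 17.9 + 84.4 = 303.5283.
Equity: weight = 201.2283/303.5283 = 0.6630; cost = 16.2352%.
Preferred: weight = 17.9/303.5283 = 0.0590; cost = 6.2612%.
Convertible notes (debt portion): weight = 84.4/303.5283 = 0.2781; after-tax cost = 4.1% × (1 − 27.1%) = 2.9889%.
WACC = 0.6630 × 16.2352% + 0.0590 × 6.2612% + 0.2781 × 2.9889% = 11.9637%.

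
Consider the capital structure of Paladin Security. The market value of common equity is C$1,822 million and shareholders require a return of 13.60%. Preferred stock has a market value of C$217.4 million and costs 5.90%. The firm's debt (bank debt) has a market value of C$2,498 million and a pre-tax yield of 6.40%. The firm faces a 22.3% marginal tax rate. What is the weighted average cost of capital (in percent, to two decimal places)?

Total capital V = 1822 + 217.4 + 2498 = 4537.4.
Equity: weight = 1822/4537.4 = 0.4016; cost = 13.6%.
Preferred: weight = 217.4/4537.4 = 0.0479; cost = 5.9%.
Bank debt: weight = 2498/4537.4 = 0.5505; after-tax cost = 6.4% × (1 − 22.3%) = 4.9728%.
WACC = 0.4016 × 13.6000% + 0.0479 × 5.9000% + 0.5505 × 4.9728% = 8.4815%.

8.48%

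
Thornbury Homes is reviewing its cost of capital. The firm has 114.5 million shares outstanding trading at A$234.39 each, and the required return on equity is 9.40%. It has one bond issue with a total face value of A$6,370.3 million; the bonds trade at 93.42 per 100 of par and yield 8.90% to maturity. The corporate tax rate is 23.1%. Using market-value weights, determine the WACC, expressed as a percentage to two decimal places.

Market value of equity E = 234.39 × 114.5m = 26837.655m. Market value of debt D = 6370.3m × 93.42/100 = 5951.13426m.
Total capital V = 26837.655 + 5951.13426 = 32788.78926.
Equity: weight = 26837.655/32788.78926 = 0.8185; cost = 9.4%.
Bonds outstanding: weight = 5951.13426/32788.78926 = 0.1815; after-tax cost = 8.9% × (1 − 23.1%) = 6.8441%.
WACC = 0.8185 × 9.4000% + 0.1815 × 6.8441% = 8.9361%.

8.94%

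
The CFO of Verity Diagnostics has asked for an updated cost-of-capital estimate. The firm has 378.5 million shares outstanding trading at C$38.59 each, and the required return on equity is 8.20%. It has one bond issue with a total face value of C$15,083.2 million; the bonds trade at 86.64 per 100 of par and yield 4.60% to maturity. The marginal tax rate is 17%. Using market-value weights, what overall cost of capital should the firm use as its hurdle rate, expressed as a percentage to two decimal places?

Market value of equity E = 38.59 × 378.5m = 14606.315m. Market value of debt D = 15083.2m × 86.64/100 = 13068.08448m.
Total capital V = 14606.315 + 13068.08448 = 27674.39948.
Equity: weight = 14606.315/27674.39948 = 0.5278; cost = 8.2%.
Bonds outstanding: weight = 13068.08448/27674.39948 = 0.4722; after-tax cost = 4.6% × (1 − 17%) = 3.8180%.
WACC = 0.5278 × 8.2000% + 0.4722 × 3.8180% = 6.1308%.

6.13%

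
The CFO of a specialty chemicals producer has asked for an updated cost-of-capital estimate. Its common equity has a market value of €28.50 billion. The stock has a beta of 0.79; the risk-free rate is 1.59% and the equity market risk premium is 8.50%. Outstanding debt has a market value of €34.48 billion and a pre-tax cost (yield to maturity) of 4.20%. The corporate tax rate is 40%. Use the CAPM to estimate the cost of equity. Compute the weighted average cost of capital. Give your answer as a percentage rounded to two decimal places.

Cost of equity via CAPM: Re = 1.59% + 0.79 × 8.5% = 8.3050%.
Total capital V = 28.5 + 34.48 = 62.98.
Equity: weight = 28.5/62.98 = 0.4525; cost = 8.305%.
Debt: weight = 34.48/62.98 = 0.5475; after-tax cost = 4.2% × (1 − 40%) = 2.5200%.
WACC = 0.4525 × 8.3050% + 0.5475 × 2.5200% = 5.1379%.

5.14%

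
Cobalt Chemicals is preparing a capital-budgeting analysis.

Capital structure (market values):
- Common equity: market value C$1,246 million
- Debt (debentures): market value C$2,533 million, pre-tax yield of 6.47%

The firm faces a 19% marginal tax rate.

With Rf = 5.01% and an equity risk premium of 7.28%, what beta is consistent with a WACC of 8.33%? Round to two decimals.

1.32

Total capital V = 1246 + 2533 = 3779.
Equity weight = 1246/3779 = 0.3297.
Debentures weight = 2533/3779 = 0.6703.
Debt contribution = 0.6703 × 6.47% × (1 − 19%) = 3.5128%.
Required equity contribution = 8.33% − 3.5128% = 4.8172%  ⇒  Re = 14.6103%.
CAPM: 14.6103% = 5.01% + β × 7.28%  ⇒  β = 1.3187.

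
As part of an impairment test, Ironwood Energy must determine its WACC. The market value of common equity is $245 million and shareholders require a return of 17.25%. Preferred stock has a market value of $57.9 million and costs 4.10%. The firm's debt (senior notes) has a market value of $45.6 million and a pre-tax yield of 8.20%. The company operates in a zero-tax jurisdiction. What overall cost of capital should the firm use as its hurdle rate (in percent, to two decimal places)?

13.88%

Total capital V = 245 + 57.9 + 45.6 = 348.5.
Equity: weight = 245/348.5 = 0.7030; cost = 17.25%.
Preferred: weight = 57.9/348.5 = 0.1661; cost = 4.1%.
Senior notes: weight = 45.6/348.5 = 0.1308; after-tax cost = 8.2% × (1 − 0%) = 8.2000%.
WACC = 0.7030 × 17.2500% + 0.1661 × 4.1000% + 0.1308 × 8.2000% = 13.8811%.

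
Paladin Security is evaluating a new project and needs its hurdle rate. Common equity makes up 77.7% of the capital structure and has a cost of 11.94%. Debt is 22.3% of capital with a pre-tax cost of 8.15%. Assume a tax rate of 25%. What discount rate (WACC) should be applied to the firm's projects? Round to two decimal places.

10.64%

After-tax cost of debt = 8.15% × (1 − 25%) = 6.1125%.
WACC = 0.777 × 11.9400% + 0.223 × 6.1125% = 10.6405%.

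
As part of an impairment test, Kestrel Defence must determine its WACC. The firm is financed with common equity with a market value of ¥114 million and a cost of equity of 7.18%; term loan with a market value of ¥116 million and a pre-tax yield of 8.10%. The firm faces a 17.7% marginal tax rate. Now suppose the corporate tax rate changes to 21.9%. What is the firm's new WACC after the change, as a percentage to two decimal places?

After the change:
Total capital V = 114 + 116 = 230.
Equity: weight = 114/230 = 0.4957; cost = 7.18%.
Term loan: weight = 116/230 = 0.5043; after-tax cost = 8.1% × (1 − 21.9%) = 6.3261%.
WACC = 0.4957 × 7.1800% + 0.5043 × 6.3261% = 6.7493%.

6.75%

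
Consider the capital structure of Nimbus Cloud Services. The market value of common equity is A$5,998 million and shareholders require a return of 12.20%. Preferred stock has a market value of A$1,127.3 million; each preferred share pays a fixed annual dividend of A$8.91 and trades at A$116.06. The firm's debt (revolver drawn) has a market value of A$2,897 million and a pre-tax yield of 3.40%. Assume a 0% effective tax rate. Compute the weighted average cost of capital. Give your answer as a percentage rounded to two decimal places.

Cost of preferred: Rp = 8.91 / 116.06 = 7.6771%.
Total capital V = 5998 + 1127.3 + 2897 = 10022.3.
Equity: weight = 5998/10022.3 = 0.5985; cost = 12.2%.
Preferred: weight = 1127.3/10022.3 = 0.1125; cost = 7.6771%.
Revolver drawn: weight = 2897/10022.3 = 0.2891; after-tax cost = 3.4% × (1 − 0%) = 3.4000%.
WACC = 0.5985 × 12.2000% + 0.1125 × 7.6771% + 0.2891 × 3.4000% = 9.1476%.

9.15%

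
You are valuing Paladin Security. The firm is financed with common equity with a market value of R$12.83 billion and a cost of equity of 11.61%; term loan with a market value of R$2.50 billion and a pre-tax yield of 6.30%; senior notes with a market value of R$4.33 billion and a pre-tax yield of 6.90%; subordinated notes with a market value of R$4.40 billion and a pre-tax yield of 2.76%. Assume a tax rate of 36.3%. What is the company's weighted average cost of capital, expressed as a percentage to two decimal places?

Total capital V = 12.83 + 2.5 + 4.33 + 4.4 = 24.06.
Equity: weight = 12.83/24.06 = 0.5333; cost = 11.61%.
Term loan: weight = 2.5/24.06 = 0.1039; after-tax cost = 6.3% × (1 − 36.3%) = 4.0131%.
Senior notes: weight = 4.33/24.06 = 0.1800; after-tax cost = 6.9% × (1 − 36.3%) = 4.3953%.
Subordinated notes: weight = 4.4/24.06 = 0.1829; after-tax cost = 2.76% × (1 − 36.3%) = 1.7581%.
WACC = 0.5333 × 11.6100% + 0.1039 × 4.0131% + 0.1800 × 4.3953% + 0.1829 × 1.7581% = 7.7205%.

7.72%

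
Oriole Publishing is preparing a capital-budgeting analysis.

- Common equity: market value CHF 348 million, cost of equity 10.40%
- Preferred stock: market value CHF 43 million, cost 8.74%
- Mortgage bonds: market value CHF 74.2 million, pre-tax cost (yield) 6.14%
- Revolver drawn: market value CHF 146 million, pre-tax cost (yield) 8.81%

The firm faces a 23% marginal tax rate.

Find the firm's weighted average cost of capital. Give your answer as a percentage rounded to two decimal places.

8.73%

Total capital V = 348 + 43 + 74.2 + 146 = 611.2.
Equity: weight = 348/611.2 = 0.5694; cost = 10.4%.
Preferred: weight = 43/611.2 = 0.0704; cost = 8.74%.
Mortgage bonds: weight = 74.2/611.2 = 0.1214; after-tax cost = 6.14% × (1 − 23%) = 4.7278%.
Revolver drawn: weight = 146/611.2 = 0.2389; after-tax cost = 8.81% × (1 − 23%) = 6.7837%.
WACC = 0.5694 × 10.4000% + 0.0704 × 8.7400% + 0.1214 × 4.7278% + 0.2389 × 6.7837% = 8.7308%.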